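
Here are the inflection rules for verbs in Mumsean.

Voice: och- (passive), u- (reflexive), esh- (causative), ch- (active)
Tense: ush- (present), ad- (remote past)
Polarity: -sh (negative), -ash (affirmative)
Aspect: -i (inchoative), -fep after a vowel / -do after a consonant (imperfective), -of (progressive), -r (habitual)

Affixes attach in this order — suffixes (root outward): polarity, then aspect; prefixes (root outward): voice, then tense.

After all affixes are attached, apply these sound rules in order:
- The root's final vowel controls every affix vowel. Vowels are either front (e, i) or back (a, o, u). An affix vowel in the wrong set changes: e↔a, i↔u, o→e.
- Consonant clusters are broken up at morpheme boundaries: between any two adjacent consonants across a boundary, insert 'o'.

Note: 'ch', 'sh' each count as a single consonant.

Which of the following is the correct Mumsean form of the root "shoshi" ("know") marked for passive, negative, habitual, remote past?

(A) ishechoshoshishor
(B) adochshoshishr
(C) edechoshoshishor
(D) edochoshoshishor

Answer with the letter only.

C

Attach polarity negative -sh → shoshish.
Attach aspect habitual -r → shoshishr.
Attach voice passive och- → ochshoshishr.
Attach tense remote past ad- → adochshoshishr.
Apply vowel harmony: adochshoshishr → edechshoshishr.
Apply epenthesis: edechshoshishr → edechoshoshishor.
So the correct form is edechoshoshishor, option (C).
(B) adochshoshishr is wrong: it fails to apply the sound rule(s).
(A) ishechoshoshishor is wrong: it uses present instead of remote past for tense.
(D) edochoshoshishor is wrong: it uses active instead of passive for voice.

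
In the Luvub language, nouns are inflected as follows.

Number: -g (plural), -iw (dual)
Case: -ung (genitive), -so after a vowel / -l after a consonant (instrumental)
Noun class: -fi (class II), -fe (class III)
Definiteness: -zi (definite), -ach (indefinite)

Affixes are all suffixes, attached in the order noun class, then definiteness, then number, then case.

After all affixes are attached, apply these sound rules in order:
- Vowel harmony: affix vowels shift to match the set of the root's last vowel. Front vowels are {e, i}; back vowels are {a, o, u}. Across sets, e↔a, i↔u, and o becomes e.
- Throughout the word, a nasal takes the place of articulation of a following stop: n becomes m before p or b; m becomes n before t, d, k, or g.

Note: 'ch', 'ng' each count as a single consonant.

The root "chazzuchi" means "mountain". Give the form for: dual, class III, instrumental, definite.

chazzuchifeziiwl

Attach noun class class III -fe → chazzuchife.
Attach definiteness definite -zi → chazzuchifezi.
Attach number dual -iw → chazzuchifeziiw.
Attach case instrumental -l (after consonant 'w') → chazzuchifeziiwl.
Vowel harmony: no change.
Nasal assimilation: no change.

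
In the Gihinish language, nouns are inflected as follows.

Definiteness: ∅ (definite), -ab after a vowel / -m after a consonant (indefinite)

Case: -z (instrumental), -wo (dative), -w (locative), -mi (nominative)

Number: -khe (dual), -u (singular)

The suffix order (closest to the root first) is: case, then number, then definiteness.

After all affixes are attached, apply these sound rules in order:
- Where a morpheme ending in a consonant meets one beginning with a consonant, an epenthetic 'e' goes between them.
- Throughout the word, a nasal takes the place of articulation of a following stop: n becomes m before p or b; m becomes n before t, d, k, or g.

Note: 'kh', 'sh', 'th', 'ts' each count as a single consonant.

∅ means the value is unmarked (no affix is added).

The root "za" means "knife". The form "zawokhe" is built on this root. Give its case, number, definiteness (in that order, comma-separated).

dative, dual, definite

Segment: za-wo-khe.
case: -wo → dative.
number: -khe → dual.
definiteness: ∅ → definite.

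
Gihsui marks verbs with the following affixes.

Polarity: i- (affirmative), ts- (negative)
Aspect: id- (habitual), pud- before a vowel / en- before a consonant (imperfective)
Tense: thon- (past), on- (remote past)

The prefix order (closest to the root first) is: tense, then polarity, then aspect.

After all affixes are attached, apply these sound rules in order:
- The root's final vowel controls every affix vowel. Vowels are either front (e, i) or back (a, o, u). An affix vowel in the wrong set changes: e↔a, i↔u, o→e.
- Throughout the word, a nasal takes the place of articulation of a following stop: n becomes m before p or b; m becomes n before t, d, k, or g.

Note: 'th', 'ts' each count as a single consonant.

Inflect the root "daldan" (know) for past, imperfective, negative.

antsthondaldan

Attach tense past thon- → thondaldan.
Attach polarity negative ts- → tsthondaldan.
Attach aspect imperfective en- (before consonant 'ts') → entsthondaldan.
Apply vowel harmony: entsthondaldan → antsthondaldan.
Nasal assimilation: no change.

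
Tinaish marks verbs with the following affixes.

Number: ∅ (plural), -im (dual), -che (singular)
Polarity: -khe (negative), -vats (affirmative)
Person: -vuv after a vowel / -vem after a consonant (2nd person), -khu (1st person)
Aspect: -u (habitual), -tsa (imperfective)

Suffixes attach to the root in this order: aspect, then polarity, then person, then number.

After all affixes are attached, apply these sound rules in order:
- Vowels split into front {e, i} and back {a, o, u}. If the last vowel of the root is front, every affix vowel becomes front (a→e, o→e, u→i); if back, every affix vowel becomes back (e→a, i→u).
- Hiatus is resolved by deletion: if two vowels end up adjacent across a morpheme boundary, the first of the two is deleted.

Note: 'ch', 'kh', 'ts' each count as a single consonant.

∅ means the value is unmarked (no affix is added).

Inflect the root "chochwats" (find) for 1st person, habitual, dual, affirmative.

Attach aspect habitual -u → chochwatsu.
Attach polarity affirmative -vats → chochwatsuvats.
Attach person 1st person -khu → chochwatsuvatskhu.
Attach number dual -im → chochwatsuvatskhuim.
Apply vowel harmony: chochwatsuvatskhuim → chochwatsuvatskhuum.
Apply vowel deletion: chochwatsuvatskhuum → chochwatsuvatskhum.

chochwatsuvatskhum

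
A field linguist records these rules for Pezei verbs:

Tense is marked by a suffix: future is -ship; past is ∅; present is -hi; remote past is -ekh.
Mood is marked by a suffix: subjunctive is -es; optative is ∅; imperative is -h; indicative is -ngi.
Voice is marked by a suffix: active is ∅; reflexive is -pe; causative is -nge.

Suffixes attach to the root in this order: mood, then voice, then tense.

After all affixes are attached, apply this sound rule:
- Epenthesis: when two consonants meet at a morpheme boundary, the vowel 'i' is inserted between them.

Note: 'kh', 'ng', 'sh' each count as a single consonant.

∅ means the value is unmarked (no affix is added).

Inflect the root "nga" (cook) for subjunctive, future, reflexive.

ngaesipeship

Attach mood subjunctive -es → ngaes.
Attach voice reflexive -pe → ngaespe.
Attach tense future -ship → ngaespeship.
Apply epenthesis: ngaespeship → ngaesipeship.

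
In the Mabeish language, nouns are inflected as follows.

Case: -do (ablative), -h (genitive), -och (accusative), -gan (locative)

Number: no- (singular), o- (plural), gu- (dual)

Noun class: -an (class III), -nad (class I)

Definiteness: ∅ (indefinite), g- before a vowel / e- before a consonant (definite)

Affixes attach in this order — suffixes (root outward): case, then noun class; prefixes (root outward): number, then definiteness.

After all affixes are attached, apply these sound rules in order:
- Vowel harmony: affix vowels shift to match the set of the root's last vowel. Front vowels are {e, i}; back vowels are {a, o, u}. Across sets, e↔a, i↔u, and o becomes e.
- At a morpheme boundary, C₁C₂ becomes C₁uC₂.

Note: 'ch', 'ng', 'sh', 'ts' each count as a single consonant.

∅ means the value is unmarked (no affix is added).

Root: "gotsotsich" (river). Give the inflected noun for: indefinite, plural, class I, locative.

Attach case locative -gan → gotsotsichgan.
Attach noun class class I -nad → gotsotsichgannad.
Attach number plural o- → ogotsotsichgannad.
definiteness = indefinite: zero marking, form stays ogotsotsichgannad.
Apply vowel harmony: ogotsotsichgannad → egotsotsichgenned.
Apply epenthesis: egotsotsichgenned → egotsotsichugenuned.

egotsotsichugenuned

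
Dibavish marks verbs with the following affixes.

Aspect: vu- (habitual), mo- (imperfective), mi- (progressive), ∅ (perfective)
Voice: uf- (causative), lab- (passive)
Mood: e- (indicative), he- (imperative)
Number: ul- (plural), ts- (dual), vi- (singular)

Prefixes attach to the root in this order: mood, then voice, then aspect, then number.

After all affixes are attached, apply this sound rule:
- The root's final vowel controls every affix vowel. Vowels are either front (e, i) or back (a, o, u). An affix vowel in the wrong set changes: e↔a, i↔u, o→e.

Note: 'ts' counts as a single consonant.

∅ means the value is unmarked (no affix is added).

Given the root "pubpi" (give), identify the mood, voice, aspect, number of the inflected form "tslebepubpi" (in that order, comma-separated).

indicative, passive, perfective, dual

Segment: ts-lab-e-pubpi.
mood: e- → indicative.
voice: lab- → passive.
aspect: ∅ → perfective.
number: ts- → dual.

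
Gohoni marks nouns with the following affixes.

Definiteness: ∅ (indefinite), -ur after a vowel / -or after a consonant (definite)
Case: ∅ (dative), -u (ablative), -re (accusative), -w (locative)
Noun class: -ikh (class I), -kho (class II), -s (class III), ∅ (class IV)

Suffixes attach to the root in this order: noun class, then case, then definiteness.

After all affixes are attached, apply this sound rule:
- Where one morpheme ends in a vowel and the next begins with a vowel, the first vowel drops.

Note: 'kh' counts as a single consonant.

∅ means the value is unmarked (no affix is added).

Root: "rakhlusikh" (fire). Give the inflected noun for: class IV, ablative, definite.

noun class = class IV: zero marking, form stays rakhlusikh.
Attach case ablative -u → rakhlusikhu.
Attach definiteness definite -ur (after vowel 'u') → rakhlusikhuur.
Apply vowel deletion: rakhlusikhuur → rakhlusikhur.

rakhlusikhur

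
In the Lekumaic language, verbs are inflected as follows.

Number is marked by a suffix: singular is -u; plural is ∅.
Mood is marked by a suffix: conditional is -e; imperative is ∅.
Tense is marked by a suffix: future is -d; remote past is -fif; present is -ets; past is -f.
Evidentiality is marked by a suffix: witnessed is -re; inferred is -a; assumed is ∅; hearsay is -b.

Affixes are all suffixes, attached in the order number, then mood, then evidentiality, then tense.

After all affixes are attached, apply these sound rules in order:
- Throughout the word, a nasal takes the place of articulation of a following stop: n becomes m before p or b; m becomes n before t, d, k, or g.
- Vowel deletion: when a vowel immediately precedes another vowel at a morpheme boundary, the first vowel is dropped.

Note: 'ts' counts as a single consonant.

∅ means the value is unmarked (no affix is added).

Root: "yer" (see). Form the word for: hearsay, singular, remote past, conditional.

yerebfif

Attach number singular -u → yeru.
Attach mood conditional -e → yerue.
Attach evidentiality hearsay -b → yerueb.
Attach tense remote past -fif → yeruebfif.
Nasal assimilation: no change.
Apply vowel deletion: yeruebfif → yerebfif.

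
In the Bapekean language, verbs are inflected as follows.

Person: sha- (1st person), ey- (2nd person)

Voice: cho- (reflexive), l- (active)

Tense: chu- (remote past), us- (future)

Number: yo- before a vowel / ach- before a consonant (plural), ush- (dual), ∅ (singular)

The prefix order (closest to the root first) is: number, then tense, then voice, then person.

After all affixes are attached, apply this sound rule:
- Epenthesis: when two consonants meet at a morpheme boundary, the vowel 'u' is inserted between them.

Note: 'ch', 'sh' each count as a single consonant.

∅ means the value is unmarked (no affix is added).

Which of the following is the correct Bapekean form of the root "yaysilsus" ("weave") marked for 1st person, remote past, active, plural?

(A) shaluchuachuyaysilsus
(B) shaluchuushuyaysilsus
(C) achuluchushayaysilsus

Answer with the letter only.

Attach number plural ach- (before consonant 'y') → achyaysilsus.
Attach tense remote past chu- → chuachyaysilsus.
Attach voice active l- → lchuachyaysilsus.
Attach person 1st person sha- → shalchuachyaysilsus.
Apply epenthesis: shalchuachyaysilsus → shaluchuachuyaysilsus.
So the correct form is shaluchuachuyaysilsus, option (A).
(B) shaluchuushuyaysilsus is wrong: it uses dual instead of plural for number.
(C) achuluchushayaysilsus is wrong: it has the affixes in the wrong order.

A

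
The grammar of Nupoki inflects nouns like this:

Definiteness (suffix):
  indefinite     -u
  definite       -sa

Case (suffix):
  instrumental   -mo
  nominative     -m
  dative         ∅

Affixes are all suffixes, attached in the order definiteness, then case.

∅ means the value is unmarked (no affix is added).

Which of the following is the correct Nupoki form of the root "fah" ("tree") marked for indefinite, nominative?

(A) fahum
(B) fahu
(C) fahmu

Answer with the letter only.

Attach definiteness indefinite -u → fahu.
Attach case nominative -m → fahum.
So the correct form is fahum, option (A).
(B) fahu is wrong: it uses dative instead of nominative for case.
(C) fahmu is wrong: it has the affixes in the wrong order.

A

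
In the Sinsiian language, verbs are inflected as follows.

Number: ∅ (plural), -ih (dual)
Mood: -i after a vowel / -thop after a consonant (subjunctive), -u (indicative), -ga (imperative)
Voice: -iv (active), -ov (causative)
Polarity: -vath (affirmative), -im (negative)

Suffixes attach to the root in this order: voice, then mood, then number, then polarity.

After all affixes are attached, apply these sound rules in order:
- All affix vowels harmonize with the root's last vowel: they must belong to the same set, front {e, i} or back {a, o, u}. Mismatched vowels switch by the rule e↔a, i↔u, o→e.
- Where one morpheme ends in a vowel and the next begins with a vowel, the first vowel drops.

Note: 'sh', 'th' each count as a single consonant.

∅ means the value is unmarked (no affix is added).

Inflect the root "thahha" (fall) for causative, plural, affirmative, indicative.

Attach voice causative -ov → thahhaov.
Attach mood indicative -u → thahhaovu.
number = plural: zero marking, form stays thahhaovu.
Attach polarity affirmative -vath → thahhaovuvath.
Vowel harmony: no change.
Apply vowel deletion: thahhaovuvath → thahhovuvath.

thahhovuvath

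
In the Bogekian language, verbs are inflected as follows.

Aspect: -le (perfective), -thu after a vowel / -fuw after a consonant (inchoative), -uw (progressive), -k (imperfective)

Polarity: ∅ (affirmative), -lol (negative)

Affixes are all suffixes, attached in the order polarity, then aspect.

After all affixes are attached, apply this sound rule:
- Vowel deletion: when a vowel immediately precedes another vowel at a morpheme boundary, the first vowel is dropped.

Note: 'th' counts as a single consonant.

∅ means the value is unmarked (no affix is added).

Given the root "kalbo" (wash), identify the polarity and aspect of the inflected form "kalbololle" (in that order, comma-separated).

Segment: kalbo-lol-le.
polarity: -lol → negative.
aspect: -le → perfective.

negative, perfective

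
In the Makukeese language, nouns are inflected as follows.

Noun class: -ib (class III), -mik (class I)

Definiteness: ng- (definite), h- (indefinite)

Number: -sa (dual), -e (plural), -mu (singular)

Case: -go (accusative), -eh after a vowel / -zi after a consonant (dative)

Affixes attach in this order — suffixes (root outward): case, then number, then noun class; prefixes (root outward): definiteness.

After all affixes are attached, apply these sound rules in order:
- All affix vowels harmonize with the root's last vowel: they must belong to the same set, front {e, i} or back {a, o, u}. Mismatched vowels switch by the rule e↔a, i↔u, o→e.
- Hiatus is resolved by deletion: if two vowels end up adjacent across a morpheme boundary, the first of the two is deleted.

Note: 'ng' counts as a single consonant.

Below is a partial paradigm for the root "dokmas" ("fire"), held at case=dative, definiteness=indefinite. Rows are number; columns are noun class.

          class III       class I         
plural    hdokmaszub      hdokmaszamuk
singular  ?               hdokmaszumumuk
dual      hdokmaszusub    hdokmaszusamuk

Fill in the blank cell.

hdokmaszumub

Attach case dative -zi (after consonant 's') → dokmaszi.
Attach number singular -mu → dokmaszimu.
Attach definiteness indefinite h- → hdokmaszimu.
Attach noun class class III -ib → hdokmaszimuib.
Apply vowel harmony: hdokmaszimuib → hdokmaszumuub.
Apply vowel deletion: hdokmaszumuub → hdokmaszumub.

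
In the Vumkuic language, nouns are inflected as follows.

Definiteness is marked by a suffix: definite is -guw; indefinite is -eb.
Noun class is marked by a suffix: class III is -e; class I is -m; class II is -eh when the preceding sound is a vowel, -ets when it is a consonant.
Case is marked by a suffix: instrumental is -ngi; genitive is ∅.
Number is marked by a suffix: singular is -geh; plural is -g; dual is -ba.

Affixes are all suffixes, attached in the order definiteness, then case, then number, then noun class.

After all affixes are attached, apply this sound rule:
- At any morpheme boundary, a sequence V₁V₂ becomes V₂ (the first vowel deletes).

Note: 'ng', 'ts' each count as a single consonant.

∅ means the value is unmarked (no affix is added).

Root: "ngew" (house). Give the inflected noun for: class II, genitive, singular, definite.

Attach definiteness definite -guw → ngewguw.
case = genitive: zero marking, form stays ngewguw.
Attach number singular -geh → ngewguwgeh.
Attach noun class class II -ets (after consonant 'h') → ngewguwgehets.
Vowel deletion: no change.

ngewguwgehets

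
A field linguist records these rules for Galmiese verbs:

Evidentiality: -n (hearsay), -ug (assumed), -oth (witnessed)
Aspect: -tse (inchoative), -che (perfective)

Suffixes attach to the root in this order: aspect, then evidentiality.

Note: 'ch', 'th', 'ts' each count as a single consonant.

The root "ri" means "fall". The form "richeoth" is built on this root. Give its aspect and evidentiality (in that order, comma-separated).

Segment: ri-che-oth.
aspect: -che → perfective.
evidentiality: -oth → witnessed.

perfective, witnessed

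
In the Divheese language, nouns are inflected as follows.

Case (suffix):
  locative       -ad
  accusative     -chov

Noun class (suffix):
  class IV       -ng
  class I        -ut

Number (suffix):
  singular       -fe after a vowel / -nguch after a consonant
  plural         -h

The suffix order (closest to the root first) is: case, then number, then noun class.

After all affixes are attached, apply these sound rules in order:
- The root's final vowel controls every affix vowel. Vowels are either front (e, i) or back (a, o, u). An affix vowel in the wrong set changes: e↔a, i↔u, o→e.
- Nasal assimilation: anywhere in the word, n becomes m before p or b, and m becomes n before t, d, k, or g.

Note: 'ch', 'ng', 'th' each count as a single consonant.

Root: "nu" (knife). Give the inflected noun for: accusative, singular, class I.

nuchovnguchut

Attach case accusative -chov → nuchov.
Attach number singular -nguch (after consonant 'v') → nuchovnguch.
Attach noun class class I -ut → nuchovnguchut.
Vowel harmony: no change.
Nasal assimilation: no change.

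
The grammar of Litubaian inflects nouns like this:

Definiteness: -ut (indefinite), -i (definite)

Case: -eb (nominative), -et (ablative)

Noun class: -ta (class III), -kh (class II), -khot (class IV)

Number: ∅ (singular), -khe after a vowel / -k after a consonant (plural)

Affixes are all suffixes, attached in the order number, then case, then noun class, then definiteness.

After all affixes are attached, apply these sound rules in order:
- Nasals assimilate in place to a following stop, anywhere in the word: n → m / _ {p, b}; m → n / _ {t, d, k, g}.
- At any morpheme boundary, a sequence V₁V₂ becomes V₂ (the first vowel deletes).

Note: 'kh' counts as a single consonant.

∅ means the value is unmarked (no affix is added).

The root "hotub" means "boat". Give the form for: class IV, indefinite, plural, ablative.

Attach number plural -k (after consonant 'b') → hotubk.
Attach case ablative -et → hotubket.
Attach noun class class IV -khot → hotubketkhot.
Attach definiteness indefinite -ut → hotubketkhotut.
Nasal assimilation: no change.
Vowel deletion: no change.

hotubketkhotut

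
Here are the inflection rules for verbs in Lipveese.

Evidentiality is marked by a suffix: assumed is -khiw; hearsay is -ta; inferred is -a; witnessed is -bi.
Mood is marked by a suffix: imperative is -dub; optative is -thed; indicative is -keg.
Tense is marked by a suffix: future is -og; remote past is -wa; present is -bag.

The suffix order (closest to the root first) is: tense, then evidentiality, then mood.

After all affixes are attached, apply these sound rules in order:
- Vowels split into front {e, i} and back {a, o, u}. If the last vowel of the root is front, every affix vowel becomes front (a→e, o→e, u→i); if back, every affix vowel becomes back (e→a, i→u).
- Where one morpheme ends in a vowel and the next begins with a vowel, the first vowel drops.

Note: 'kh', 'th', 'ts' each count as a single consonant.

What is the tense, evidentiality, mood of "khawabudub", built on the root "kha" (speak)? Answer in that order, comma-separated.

Segment: kha-wa-bi-dub.
tense: -wa → remote past.
evidentiality: -bi → witnessed.
mood: -dub → imperative.

remote past, witnessed, imperative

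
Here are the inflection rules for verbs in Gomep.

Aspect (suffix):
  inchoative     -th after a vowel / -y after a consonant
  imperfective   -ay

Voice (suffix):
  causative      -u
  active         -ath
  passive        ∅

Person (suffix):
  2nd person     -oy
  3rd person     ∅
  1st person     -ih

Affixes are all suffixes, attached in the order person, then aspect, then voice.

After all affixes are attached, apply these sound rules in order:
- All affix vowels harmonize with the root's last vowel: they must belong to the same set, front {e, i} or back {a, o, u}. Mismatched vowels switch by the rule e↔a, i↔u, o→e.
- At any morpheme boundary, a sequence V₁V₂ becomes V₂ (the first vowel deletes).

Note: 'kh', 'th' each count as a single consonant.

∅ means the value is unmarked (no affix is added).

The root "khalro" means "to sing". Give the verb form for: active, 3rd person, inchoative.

person = 3rd person: zero marking, form stays khalro.
Attach aspect inchoative -th (after vowel 'o') → khalroth.
Attach voice active -ath → khalrothath.
Vowel harmony: no change.
Vowel deletion: no change.

khalrothath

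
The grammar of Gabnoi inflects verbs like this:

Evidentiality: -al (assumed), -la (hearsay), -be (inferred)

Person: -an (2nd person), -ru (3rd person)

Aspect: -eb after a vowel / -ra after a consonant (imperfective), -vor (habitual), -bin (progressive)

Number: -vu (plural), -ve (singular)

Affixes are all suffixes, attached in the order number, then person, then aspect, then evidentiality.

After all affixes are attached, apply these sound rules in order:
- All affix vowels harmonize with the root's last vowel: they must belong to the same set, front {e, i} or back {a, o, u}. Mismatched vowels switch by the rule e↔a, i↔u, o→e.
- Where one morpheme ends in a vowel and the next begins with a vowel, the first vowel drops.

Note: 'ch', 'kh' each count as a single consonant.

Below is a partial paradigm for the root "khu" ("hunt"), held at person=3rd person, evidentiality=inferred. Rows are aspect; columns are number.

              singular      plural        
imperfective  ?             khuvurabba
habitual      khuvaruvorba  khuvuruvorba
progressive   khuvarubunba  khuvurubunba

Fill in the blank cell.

khuvarabba

Attach number singular -ve → khuve.
Attach person 3rd person -ru → khuveru.
Attach aspect imperfective -eb (after vowel 'u') → khuverueb.
Attach evidentiality inferred -be → khuveruebbe.
Apply vowel harmony: khuveruebbe → khuvaruabba.
Apply vowel deletion: khuvaruabba → khuvarabba.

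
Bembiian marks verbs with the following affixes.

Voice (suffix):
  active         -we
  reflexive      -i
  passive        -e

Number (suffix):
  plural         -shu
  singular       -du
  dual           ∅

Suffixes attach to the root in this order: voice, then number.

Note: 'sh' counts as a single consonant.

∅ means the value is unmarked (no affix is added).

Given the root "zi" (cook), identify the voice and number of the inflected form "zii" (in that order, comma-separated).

Segment: zi-i.
voice: -i → reflexive.
number: ∅ → dual.

reflexive, dual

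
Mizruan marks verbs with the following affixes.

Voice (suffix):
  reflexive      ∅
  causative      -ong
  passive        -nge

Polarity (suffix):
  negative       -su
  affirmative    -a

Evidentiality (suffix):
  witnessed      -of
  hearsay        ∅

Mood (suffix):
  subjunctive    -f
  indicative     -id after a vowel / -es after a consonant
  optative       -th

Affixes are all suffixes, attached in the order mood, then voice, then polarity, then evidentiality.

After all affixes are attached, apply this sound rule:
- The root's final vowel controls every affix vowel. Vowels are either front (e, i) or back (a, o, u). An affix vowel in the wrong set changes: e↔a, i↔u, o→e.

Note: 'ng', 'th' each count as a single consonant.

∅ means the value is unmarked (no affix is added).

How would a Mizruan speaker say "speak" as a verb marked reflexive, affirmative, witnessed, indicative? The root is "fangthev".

fangtheveseef

Attach mood indicative -es (after consonant 'v') → fangtheves.
voice = reflexive: zero marking, form stays fangtheves.
Attach polarity affirmative -a → fangthevesa.
Attach evidentiality witnessed -of → fangthevesaof.
Apply vowel harmony: fangthevesaof → fangtheveseef.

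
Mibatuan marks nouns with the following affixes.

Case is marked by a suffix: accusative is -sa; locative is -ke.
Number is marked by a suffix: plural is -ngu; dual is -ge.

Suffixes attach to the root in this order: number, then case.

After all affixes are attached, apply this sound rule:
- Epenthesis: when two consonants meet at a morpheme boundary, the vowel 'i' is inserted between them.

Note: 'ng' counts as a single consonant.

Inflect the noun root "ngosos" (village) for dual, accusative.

ngososigesa

Attach number dual -ge → ngososge.
Attach case accusative -sa → ngososgesa.
Apply epenthesis: ngososgesa → ngososigesa.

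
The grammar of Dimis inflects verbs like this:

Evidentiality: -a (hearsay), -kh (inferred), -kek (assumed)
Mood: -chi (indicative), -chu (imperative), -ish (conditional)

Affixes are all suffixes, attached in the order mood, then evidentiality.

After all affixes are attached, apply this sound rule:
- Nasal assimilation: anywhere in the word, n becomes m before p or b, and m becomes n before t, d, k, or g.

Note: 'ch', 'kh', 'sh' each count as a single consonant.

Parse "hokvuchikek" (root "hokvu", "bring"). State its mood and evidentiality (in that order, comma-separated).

indicative, assumed

Segment: hokvu-chi-kek.
mood: -chi → indicative.
evidentiality: -kek → assumed.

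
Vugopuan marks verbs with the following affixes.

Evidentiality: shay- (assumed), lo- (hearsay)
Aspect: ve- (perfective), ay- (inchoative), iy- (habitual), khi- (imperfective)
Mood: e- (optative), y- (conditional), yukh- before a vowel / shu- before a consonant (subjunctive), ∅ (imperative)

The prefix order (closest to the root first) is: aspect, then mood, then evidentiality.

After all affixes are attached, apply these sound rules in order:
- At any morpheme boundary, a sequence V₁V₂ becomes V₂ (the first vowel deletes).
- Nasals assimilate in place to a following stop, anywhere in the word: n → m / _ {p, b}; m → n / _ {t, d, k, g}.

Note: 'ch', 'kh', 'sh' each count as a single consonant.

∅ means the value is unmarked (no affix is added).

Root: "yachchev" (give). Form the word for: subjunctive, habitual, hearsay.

Attach aspect habitual iy- → iyyachchev.
Attach mood subjunctive yukh- (before vowel 'i') → yukhiyyachchev.
Attach evidentiality hearsay lo- → loyukhiyyachchev.
Vowel deletion: no change.
Nasal assimilation: no change.

loyukhiyyachchev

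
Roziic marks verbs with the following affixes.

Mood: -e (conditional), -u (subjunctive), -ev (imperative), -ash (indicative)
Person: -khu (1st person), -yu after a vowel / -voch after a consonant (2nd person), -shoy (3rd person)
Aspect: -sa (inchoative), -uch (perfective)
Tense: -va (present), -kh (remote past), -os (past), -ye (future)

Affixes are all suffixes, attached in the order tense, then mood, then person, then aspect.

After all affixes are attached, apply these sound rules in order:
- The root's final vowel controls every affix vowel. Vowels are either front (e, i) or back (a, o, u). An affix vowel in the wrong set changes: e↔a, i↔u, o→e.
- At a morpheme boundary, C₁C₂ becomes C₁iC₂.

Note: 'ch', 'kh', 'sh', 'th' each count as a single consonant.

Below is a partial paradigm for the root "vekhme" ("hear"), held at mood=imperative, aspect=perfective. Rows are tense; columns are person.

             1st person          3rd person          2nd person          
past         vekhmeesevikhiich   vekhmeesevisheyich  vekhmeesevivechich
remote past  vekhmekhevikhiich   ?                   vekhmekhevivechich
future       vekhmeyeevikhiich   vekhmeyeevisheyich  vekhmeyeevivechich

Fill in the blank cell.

Attach tense remote past -kh → vekhmekh.
Attach mood imperative -ev → vekhmekhev.
Attach person 3rd person -shoy → vekhmekhevshoy.
Attach aspect perfective -uch → vekhmekhevshoyuch.
Apply vowel harmony: vekhmekhevshoyuch → vekhmekhevsheyich.
Apply epenthesis: vekhmekhevsheyich → vekhmekhevisheyich.

vekhmekhevisheyich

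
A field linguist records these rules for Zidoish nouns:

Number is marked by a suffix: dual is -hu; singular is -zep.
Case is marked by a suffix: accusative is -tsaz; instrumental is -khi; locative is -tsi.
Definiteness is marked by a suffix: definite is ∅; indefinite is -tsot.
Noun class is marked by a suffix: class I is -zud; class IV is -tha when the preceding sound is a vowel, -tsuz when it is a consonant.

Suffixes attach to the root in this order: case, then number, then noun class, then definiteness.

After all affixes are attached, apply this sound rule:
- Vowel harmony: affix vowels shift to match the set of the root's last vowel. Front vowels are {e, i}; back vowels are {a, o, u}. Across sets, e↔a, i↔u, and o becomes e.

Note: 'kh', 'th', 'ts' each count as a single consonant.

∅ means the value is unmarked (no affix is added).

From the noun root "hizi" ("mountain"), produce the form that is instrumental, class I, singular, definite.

hizikhizepzid

Attach case instrumental -khi → hizikhi.
Attach number singular -zep → hizikhizep.
Attach noun class class I -zud → hizikhizepzud.
definiteness = definite: zero marking, form stays hizikhizepzud.
Apply vowel harmony: hizikhizepzud → hizikhizepzid.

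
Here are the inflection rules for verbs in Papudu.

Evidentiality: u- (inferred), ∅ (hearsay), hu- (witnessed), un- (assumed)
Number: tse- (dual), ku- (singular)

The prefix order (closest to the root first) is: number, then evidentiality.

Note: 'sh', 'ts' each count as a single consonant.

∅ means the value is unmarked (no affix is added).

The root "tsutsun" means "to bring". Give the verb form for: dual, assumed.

Attach number dual tse- → tsetsutsun.
Attach evidentiality assumed un- → untsetsutsun.

untsetsutsun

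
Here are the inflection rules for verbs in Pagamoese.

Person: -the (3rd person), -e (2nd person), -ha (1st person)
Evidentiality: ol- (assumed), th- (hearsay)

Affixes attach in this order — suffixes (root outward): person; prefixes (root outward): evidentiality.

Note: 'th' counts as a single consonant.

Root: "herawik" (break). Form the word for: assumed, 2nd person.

Attach person 2nd person -e → herawike.
Attach evidentiality assumed ol- → olherawike.

olherawike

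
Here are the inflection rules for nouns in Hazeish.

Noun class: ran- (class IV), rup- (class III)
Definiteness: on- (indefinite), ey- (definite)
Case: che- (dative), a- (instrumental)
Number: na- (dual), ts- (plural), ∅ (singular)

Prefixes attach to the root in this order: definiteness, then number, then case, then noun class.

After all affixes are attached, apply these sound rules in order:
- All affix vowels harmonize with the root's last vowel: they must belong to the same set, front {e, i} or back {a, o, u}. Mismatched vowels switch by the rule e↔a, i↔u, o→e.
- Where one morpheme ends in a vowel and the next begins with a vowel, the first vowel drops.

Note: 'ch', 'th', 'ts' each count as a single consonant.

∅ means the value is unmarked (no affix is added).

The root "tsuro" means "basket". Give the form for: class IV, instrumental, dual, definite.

rananaytsuro

Attach definiteness definite ey- → eytsuro.
Attach number dual na- → naeytsuro.
Attach case instrumental a- → anaeytsuro.
Attach noun class class IV ran- → rananaeytsuro.
Apply vowel harmony: rananaeytsuro → rananaaytsuro.
Apply vowel deletion: rananaaytsuro → rananaytsuro.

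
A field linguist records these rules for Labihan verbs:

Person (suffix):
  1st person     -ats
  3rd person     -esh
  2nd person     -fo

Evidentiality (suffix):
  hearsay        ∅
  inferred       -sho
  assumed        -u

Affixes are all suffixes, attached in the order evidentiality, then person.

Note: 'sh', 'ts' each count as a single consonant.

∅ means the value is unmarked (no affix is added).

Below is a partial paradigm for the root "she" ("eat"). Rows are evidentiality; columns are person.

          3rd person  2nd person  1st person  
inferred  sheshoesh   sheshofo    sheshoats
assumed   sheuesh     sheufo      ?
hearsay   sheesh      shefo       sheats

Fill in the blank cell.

Attach evidentiality assumed -u → sheu.
Attach person 1st person -ats → sheuats.

sheuats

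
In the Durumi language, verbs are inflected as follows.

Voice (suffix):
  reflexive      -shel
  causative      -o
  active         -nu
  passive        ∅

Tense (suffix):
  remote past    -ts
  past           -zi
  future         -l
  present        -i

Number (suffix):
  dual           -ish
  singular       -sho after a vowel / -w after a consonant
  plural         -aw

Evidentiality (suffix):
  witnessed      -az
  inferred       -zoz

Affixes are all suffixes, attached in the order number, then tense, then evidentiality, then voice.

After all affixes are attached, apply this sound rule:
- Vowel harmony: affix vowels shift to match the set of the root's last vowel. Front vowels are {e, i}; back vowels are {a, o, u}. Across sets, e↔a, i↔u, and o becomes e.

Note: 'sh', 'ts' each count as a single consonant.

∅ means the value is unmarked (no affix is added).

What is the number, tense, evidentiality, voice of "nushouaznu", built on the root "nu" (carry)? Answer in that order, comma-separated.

singular, present, witnessed, active

Segment: nu-sho-i-az-nu.
number: -sho/w → singular.
tense: -i → present.
evidentiality: -az → witnessed.
voice: -nu → active.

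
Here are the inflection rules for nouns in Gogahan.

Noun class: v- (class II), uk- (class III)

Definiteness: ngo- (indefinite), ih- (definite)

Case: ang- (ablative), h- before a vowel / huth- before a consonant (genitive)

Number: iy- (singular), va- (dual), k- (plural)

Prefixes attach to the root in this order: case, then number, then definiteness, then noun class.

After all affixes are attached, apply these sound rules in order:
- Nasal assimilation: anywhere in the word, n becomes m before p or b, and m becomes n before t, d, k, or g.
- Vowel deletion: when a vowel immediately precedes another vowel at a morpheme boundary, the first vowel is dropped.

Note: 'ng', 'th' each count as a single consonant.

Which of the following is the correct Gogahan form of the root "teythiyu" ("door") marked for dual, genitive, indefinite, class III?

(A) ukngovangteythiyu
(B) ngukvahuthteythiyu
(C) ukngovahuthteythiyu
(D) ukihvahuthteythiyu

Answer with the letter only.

C

Attach case genitive huth- (before consonant 't') → huthteythiyu.
Attach number dual va- → vahuthteythiyu.
Attach definiteness indefinite ngo- → ngovahuthteythiyu.
Attach noun class class III uk- → ukngovahuthteythiyu.
Nasal assimilation: no change.
Vowel deletion: no change.
So the correct form is ukngovahuthteythiyu, option (C).
(A) ukngovangteythiyu is wrong: it uses ablative instead of genitive for case.
(D) ukihvahuthteythiyu is wrong: it uses definite instead of indefinite for definiteness.
(B) ngukvahuthteythiyu is wrong: it has the affixes in the wrong order.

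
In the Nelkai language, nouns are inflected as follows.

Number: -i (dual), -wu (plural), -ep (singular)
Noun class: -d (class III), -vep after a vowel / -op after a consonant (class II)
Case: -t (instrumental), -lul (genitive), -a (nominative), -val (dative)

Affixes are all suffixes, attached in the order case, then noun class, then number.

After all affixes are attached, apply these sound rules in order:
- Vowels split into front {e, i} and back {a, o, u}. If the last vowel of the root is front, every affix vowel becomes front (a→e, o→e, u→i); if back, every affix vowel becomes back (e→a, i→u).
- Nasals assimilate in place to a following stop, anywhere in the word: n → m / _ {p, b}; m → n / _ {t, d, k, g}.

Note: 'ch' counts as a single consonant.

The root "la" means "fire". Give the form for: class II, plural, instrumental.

Attach case instrumental -t → lat.
Attach noun class class II -op (after consonant 't') → latop.
Attach number plural -wu → latopwu.
Vowel harmony: no change.
Nasal assimilation: no change.

latopwu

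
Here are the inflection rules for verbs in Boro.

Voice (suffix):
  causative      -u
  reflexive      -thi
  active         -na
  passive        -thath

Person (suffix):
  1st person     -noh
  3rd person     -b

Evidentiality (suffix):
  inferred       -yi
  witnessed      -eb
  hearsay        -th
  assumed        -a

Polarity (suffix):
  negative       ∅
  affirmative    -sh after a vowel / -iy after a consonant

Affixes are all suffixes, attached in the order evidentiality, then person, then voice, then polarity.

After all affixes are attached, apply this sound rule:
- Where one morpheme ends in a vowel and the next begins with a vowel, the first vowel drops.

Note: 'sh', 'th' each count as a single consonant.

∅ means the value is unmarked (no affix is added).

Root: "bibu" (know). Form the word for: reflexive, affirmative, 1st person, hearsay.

bibuthnohthish

Attach evidentiality hearsay -th → bibuth.
Attach person 1st person -noh → bibuthnoh.
Attach voice reflexive -thi → bibuthnohthi.
Attach polarity affirmative -sh (after vowel 'i') → bibuthnohthish.
Vowel deletion: no change.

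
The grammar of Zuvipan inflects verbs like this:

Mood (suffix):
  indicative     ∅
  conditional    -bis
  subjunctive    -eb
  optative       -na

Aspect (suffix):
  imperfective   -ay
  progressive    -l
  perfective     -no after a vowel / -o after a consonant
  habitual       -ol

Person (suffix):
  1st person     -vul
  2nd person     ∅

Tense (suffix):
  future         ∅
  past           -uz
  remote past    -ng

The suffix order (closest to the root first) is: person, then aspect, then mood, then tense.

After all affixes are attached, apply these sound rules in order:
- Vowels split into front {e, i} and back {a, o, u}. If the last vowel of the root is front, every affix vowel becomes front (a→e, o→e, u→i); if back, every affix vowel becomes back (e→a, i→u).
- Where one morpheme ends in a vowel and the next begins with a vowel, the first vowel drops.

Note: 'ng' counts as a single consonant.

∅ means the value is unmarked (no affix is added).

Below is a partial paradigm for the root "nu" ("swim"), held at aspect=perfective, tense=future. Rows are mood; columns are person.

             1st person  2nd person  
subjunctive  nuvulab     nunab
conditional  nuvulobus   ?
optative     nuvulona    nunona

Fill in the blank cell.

person = 2nd person: zero marking, form stays nu.
Attach aspect perfective -no (after vowel 'u') → nuno.
Attach mood conditional -bis → nunobis.
tense = future: zero marking, form stays nunobis.
Apply vowel harmony: nunobis → nunobus.
Vowel deletion: no change.

nunobus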